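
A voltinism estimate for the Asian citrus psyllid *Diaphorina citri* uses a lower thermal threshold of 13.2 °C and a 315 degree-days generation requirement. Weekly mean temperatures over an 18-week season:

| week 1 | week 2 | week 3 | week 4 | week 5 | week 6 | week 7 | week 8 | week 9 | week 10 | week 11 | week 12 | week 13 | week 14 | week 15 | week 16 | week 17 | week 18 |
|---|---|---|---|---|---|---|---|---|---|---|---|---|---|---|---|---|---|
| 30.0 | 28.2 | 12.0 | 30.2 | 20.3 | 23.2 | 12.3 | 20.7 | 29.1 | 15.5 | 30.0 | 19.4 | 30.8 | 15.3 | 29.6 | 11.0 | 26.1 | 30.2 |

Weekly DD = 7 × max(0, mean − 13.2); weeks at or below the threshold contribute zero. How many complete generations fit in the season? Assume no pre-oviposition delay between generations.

4 generations

Weekly DD (7 × max(0, T̄ − 13.2)): 117.6, 105.0, 0.0, 119.0, 49.7, 70.0, 0.0, 52.5, 111.3, 16.1, 117.6, 43.4, 123.2, 14.7, 114.8, 0.0, 90.3, 119.0.
Season total = 1264.2 DD.
Complete generations = ⌊1264.2 / 315⌋ = 4.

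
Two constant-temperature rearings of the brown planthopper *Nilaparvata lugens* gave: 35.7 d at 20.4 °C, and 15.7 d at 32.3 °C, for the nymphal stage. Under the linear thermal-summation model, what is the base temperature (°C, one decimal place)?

11.1 °C

Linear rate model ⇒ the product D·(T − T_b) is constant across temperatures.
35.7·(20.4 − T_b) = 15.7·(32.3 − T_b)
T_b = (35.7·20.4 − 15.7·32.3) / (35.7 − 15.7) = 221.17 / 20.0 = 11.058 °C ≈ 11.1 °C.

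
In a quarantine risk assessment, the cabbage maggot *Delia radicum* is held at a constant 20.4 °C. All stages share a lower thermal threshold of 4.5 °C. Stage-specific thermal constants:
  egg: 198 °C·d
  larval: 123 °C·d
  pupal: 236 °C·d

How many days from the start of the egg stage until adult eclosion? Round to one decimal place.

Daily accumulation at 20.4 °C = 20.4 − 4.5 = 15.9 DD/day.
Total K = 198 + 123 + 236 = 557 DD.
Total duration = 557 / 15.9 = 35.031 ≈ 35.0 days.

35.0 days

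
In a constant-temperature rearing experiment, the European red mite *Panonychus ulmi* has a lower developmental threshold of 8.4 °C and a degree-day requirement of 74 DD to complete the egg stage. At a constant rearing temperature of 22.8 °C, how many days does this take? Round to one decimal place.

5.1 days

Daily accumulation = 22.8 − 8.4 = 14.4 DD/day.
Duration = 74 / 14.4 = 5.139 ≈ 5.1 days.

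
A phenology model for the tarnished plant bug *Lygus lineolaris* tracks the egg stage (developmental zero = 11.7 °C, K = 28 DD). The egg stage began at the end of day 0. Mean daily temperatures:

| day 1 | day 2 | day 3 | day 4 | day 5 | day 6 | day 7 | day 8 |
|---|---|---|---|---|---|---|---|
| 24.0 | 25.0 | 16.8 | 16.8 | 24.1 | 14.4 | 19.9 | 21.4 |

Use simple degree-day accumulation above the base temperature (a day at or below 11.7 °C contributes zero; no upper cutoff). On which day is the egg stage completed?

day 3

Daily DD above 11.7 °C: 12.3, 13.3, 5.1, 5.1, 12.4, 2.7, 8.2, 9.7.
Cumulative: 12.3, 25.6, 30.7, 35.8, 48.2, 50.9, 59.1, 68.8.
The total first reaches 28 DD on day 3.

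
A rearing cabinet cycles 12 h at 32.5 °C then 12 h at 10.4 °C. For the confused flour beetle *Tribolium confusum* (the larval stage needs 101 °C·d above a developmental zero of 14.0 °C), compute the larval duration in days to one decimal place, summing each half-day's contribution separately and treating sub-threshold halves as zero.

10.9 days

Day half: max(0, 32.5 − 14.0) × 0.5 = 18.5 × 0.5 = 9.25 DD.
Night half: max(0, 10.4 − 14.0) × 0.5 = 0.0 × 0.5 = 0.00 DD.
Per 24 h: 9.25 DD/day.
Duration = 101 / 9.25 = 10.919 ≈ 10.9 days.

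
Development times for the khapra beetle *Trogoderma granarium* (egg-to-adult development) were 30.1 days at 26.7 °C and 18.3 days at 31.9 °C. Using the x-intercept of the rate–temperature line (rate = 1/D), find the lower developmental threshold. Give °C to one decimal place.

Equal thermal constants: D₁(T₁ − T_b) = D₂(T₂ − T_b).
30.1·(26.7 − T_b) = 18.3·(31.9 − T_b)
T_b = (30.1·26.7 − 18.3·31.9) / (30.1 − 18.3) = 219.90 / 11.8 = 18.636 °C ≈ 18.6 °C.

18.6 °C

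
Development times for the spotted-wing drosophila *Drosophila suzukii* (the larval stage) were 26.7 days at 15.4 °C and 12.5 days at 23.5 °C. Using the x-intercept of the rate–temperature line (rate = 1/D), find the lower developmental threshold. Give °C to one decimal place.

8.3 °C

Equal thermal constants: D₁(T₁ − T_b) = D₂(T₂ − T_b).
26.7·(15.4 − T_b) = 12.5·(23.5 − T_b)
T_b = (26.7·15.4 − 12.5·23.5) / (26.7 − 12.5) = 117.43 / 14.2 = 8.270 °C ≈ 8.3 °C.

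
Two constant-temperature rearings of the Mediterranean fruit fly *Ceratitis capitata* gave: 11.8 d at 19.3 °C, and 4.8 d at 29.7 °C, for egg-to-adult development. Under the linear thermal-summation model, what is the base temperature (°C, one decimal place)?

Under the model K = D·(T − T_b), so D₁·(T₁ − T_b) = D₂·(T₂ − T_b).
11.8·(19.3 − T_b) = 4.8·(29.7 − T_b)
T_b = (11.8·19.3 − 4.8·29.7) / (11.8 − 4.8) = 85.18 / 7.0 = 12.169 °C ≈ 12.2 °C.

12.2 °C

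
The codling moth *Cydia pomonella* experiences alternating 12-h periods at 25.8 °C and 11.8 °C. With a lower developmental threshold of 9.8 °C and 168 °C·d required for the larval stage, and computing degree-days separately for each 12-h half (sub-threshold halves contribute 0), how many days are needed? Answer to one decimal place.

18.7 days

Day half: max(0, 25.8 − 9.8) × 0.5 = 16.0 × 0.5 = 8.00 DD.
Night half: max(0, 11.8 − 9.8) × 0.5 = 2.0 × 0.5 = 1.00 DD.
Per 24 h: 9.00 DD/day.
Duration = 168 / 9.00 = 18.667 ≈ 18.7 days.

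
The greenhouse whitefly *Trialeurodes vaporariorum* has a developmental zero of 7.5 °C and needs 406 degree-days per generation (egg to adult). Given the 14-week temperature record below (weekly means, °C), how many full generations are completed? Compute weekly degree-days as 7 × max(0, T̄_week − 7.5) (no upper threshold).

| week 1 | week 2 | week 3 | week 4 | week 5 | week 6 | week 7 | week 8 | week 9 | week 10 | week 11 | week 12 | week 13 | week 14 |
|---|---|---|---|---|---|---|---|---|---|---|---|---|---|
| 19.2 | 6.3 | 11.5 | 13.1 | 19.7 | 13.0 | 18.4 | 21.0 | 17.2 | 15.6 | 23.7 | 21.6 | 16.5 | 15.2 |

2 generations

Weekly DD (7 × max(0, T̄ − 7.5)): 81.9, 0.0, 28.0, 39.2, 85.4, 38.5, 76.3, 94.5, 67.9, 56.7, 113.4, 98.7, 63.0, 53.9.
Season total = 897.4 DD.
Complete generations = ⌊897.4 / 406⌋ = 2.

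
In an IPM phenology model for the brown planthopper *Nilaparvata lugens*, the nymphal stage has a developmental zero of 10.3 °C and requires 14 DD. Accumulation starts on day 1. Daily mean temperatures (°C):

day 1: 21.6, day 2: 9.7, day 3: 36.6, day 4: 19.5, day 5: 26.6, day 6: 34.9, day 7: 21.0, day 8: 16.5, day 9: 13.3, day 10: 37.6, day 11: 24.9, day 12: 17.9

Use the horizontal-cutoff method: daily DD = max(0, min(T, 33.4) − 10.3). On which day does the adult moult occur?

Daily DD above 10.3 °C (capped at 23.1): 11.3, 0.0, 23.1, 9.2, 16.3, 23.1, 10.7, 6.2, 3.0, 23.1, 14.6, 7.6.
Cumulative: 11.3, 11.3, 34.4, 43.6, 59.9, 83.0, 93.7, 99.9, 102.9, 126.0, 140.6, 148.2.
The total first reaches 14 DD on day 3.

day 3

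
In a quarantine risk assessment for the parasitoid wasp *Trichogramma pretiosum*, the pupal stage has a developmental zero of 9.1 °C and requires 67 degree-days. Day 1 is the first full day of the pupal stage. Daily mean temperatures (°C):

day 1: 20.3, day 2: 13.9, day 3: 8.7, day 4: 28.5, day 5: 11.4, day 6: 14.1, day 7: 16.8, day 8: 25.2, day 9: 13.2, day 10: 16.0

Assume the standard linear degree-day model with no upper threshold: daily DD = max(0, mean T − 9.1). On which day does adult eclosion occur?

Daily DD above 9.1 °C: 11.2, 4.8, 0.0, 19.4, 2.3, 5.0, 7.7, 16.1, 4.1, 6.9.
Cumulative: 11.2, 16.0, 16.0, 35.4, 37.7, 42.7, 50.4, 66.5, 70.6, 77.5.
The total first reaches 67 DD on day 9.

day 9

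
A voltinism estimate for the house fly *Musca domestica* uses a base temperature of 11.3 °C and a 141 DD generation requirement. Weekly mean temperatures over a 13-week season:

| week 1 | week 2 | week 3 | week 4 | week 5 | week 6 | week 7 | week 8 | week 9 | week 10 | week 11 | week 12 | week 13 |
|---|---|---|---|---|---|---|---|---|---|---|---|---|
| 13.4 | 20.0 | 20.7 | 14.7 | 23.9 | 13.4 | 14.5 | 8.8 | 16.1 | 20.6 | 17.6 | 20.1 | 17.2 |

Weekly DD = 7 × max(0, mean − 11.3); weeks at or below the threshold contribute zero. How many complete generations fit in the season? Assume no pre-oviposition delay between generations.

Weekly DD (7 × max(0, T̄ − 11.3)): 14.7, 60.9, 65.8, 23.8, 88.2, 14.7, 22.4, 0.0, 33.6, 65.1, 44.1, 61.6, 41.3.
Season total = 536.2 DD.
Complete generations = ⌊536.2 / 141⌋ = 3.

3 generations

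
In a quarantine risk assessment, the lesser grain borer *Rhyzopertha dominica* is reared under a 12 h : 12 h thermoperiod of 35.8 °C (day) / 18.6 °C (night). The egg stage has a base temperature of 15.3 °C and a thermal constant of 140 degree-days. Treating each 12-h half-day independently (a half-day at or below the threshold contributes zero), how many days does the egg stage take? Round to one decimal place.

Day half: max(0, 35.8 − 15.3) × 0.5 = 20.5 × 0.5 = 10.25 DD.
Night half: max(0, 18.6 − 15.3) × 0.5 = 3.3 × 0.5 = 1.65 DD.
Per 24 h: 11.90 DD/day.
Duration = 140 / 11.90 = 11.765 ≈ 11.8 days.

11.8 days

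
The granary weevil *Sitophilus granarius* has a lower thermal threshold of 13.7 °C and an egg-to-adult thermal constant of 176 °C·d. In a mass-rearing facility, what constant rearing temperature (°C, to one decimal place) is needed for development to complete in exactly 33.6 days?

Required daily accumulation = 176 / 33.6 = 5.238 DD/day.
T = T_base + 5.238 = 13.7 + 5.238 = 18.938 ≈ 18.9 °C.

18.9 °C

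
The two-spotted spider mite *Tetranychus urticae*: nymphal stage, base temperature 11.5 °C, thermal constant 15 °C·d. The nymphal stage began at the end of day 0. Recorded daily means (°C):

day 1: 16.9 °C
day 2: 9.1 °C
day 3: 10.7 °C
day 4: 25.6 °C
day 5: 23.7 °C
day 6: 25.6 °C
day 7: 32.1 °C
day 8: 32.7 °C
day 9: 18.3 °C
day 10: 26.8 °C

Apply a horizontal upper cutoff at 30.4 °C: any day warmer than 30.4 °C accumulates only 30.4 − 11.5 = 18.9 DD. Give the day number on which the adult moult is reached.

Daily DD above 11.5 °C (capped at 18.9): 5.4, 0.0, 0.0, 14.1, 12.2, 14.1, 18.9, 18.9, 6.8, 15.3.
Cumulative: 5.4, 5.4, 5.4, 19.5, 31.7, 45.8, 64.7, 83.6, 90.4, 105.7.
The total first reaches 15 DD on day 4.

day 4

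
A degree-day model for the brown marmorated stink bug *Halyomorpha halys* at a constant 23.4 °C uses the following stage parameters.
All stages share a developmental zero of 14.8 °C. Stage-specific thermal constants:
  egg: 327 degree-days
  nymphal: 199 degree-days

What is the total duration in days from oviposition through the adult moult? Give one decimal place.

61.2 days

Daily accumulation at 23.4 °C = 23.4 − 14.8 = 8.6 DD/day.
Total K = 327 + 199 = 526 DD.
Total duration = 526 / 8.6 = 61.163 ≈ 61.2 days.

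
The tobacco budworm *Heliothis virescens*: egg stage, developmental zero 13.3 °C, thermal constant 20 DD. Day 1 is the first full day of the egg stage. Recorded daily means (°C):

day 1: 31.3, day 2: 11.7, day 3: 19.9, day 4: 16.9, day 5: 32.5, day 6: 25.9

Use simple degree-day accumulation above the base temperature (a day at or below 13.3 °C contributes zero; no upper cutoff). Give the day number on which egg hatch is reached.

Daily DD above 13.3 °C: 18.0, 0.0, 6.6, 3.6, 19.2, 12.6.
Cumulative: 18.0, 18.0, 24.6, 28.2, 47.4, 60.0.
The total first reaches 20 DD on day 3.

day 3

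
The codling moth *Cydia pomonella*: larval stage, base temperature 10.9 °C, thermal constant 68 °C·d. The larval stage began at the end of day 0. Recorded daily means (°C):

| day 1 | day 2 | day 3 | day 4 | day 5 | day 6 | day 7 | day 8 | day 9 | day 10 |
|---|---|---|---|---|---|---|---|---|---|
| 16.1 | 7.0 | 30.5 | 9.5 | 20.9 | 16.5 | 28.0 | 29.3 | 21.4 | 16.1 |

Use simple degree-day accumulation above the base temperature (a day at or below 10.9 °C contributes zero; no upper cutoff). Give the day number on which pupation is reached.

Daily DD above 10.9 °C: 5.2, 0.0, 19.6, 0.0, 10.0, 5.6, 17.1, 18.4, 10.5, 5.2.
Cumulative: 5.2, 5.2, 24.8, 24.8, 34.8, 40.4, 57.5, 75.9, 86.4, 91.6.
The total first reaches 68 DD on day 8.

day 8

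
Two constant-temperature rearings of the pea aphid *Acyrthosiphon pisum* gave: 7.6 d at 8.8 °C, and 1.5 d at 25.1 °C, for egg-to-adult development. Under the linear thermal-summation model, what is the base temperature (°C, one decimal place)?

4.8 °C

Linear rate model ⇒ the product D·(T − T_b) is constant across temperatures.
7.6·(8.8 − T_b) = 1.5·(25.1 − T_b)
T_b = (7.6·8.8 − 1.5·25.1) / (7.6 − 1.5) = 29.23 / 6.1 = 4.792 °C ≈ 4.8 °C.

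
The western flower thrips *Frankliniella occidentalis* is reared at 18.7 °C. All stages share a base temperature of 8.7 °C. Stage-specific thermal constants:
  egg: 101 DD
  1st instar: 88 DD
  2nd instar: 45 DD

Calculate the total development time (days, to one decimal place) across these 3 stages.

Daily accumulation at 18.7 °C = 18.7 − 8.7 = 10.0 DD/day.
Total K = 101 + 88 + 45 = 234 DD.
Total duration = 234 / 10.0 = 23.400 ≈ 23.4 days.

23.4 days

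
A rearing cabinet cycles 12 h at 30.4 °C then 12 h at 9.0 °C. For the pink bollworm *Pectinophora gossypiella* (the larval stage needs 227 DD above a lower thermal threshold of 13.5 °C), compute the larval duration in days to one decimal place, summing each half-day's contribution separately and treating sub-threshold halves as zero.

26.9 days

Day half: max(0, 30.4 − 13.5) × 0.5 = 16.9 × 0.5 = 8.45 DD.
Night half: max(0, 9.0 − 13.5) × 0.5 = 0.0 × 0.5 = 0.00 DD.
Per 24 h: 8.45 DD/day.
Duration = 227 / 8.45 = 26.864 ≈ 26.9 days.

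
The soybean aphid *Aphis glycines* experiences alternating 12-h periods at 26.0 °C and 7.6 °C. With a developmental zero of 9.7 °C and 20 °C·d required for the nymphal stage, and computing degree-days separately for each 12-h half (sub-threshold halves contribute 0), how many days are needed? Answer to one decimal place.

2.5 days

Day half: max(0, 26.0 − 9.7) × 0.5 = 16.3 × 0.5 = 8.15 DD.
Night half: max(0, 7.6 − 9.7) × 0.5 = 0.0 × 0.5 = 0.00 DD.
Per 24 h: 8.15 DD/day.
Duration = 20 / 8.15 = 2.454 ≈ 2.5 days.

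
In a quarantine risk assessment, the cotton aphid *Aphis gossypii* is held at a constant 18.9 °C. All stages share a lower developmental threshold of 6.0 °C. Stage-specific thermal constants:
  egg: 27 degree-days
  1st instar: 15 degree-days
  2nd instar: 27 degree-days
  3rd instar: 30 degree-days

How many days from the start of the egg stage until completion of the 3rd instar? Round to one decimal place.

7.7 days

Daily accumulation at 18.9 °C = 18.9 − 6.0 = 12.9 DD/day.
Total K = 27 + 15 + 27 + 30 = 99 DD.
Total duration = 99 / 12.9 = 7.674 ≈ 7.7 days.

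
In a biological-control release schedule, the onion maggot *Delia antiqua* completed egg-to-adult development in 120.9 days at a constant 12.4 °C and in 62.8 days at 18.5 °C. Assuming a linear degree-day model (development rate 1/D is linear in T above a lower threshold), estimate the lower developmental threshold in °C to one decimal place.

Linear rate model ⇒ the product D·(T − T_b) is constant across temperatures.
120.9·(12.4 − T_b) = 62.8·(18.5 − T_b)
T_b = (120.9·12.4 − 62.8·18.5) / (120.9 − 62.8) = 337.36 / 58.1 = 5.807 °C ≈ 5.8 °C.

5.8 °C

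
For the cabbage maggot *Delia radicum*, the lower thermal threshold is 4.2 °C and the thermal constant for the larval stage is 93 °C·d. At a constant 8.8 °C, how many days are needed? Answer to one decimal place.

20.2 days

Daily accumulation = 8.8 − 4.2 = 4.6 DD/day.
Duration = 93 / 4.6 = 20.217 ≈ 20.2 days.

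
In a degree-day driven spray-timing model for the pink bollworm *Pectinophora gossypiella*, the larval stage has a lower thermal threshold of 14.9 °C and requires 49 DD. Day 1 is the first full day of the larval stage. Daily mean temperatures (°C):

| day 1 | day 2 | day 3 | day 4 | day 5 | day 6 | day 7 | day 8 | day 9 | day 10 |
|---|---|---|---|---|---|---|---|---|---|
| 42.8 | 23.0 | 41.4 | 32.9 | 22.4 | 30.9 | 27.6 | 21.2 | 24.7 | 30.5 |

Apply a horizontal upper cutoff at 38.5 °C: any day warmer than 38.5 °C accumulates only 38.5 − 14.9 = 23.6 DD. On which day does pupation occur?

day 3

Daily DD above 14.9 °C (capped at 23.6): 23.6, 8.1, 23.6, 18.0, 7.5, 16.0, 12.7, 6.3, 9.8, 15.6.
Cumulative: 23.6, 31.7, 55.3, 73.3, 80.8, 96.8, 109.5, 115.8, 125.6, 141.2.
The total first reaches 49 DD on day 3.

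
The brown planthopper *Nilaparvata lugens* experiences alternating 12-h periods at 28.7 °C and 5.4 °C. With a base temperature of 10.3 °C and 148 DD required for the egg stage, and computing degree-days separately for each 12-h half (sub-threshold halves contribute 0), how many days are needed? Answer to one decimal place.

16.1 days

Day half: max(0, 28.7 − 10.3) × 0.5 = 18.4 × 0.5 = 9.20 DD.
Night half: max(0, 5.4 − 10.3) × 0.5 = 0.0 × 0.5 = 0.00 DD.
Per 24 h: 9.20 DD/day.
Duration = 148 / 9.20 = 16.087 ≈ 16.1 days.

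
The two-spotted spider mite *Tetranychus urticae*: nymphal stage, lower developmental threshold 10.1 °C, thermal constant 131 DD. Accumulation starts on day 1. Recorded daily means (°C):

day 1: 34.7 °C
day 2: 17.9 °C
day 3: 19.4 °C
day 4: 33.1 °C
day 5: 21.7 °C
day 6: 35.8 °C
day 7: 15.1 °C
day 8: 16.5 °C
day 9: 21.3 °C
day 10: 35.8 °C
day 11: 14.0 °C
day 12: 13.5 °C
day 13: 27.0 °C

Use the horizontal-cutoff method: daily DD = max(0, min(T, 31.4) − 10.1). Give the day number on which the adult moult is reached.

day 10

Daily DD above 10.1 °C (capped at 21.3): 21.3, 7.8, 9.3, 21.3, 11.6, 21.3, 5.0, 6.4, 11.2, 21.3, 3.9, 3.4, 16.9.
Cumulative: 21.3, 29.1, 38.4, 59.7, 71.3, 92.6, 97.6, 104.0, 115.2, 136.5, 140.4, 143.8, 160.7.
The total first reaches 131 DD on day 10.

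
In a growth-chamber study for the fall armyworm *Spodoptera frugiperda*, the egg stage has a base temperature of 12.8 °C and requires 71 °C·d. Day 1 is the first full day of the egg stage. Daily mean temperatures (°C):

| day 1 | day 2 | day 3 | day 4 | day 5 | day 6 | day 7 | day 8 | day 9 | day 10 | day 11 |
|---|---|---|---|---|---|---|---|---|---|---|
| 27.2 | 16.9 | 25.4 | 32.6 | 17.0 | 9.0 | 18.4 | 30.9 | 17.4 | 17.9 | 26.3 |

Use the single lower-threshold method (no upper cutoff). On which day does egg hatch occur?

Daily DD above 12.8 °C: 14.4, 4.1, 12.6, 19.8, 4.2, 0.0, 5.6, 18.1, 4.6, 5.1, 13.5.
Cumulative: 14.4, 18.5, 31.1, 50.9, 55.1, 55.1, 60.7, 78.8, 83.4, 88.5, 102.0.
The total first reaches 71 DD on day 8.

day 8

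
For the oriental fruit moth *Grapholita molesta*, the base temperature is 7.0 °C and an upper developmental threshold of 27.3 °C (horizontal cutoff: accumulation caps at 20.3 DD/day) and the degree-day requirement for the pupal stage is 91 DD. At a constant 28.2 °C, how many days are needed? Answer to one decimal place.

4.5 days

Temperature 28.2 °C exceeds the upper threshold, so daily accumulation caps at 27.3 − 7.0 = 20.3 DD/day.
Duration = 91 / 20.3 = 4.483 ≈ 4.5 days.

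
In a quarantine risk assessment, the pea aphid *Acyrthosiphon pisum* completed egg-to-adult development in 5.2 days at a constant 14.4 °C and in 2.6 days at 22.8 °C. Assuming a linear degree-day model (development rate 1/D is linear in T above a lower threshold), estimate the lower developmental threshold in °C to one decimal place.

6.0 °C

Under the model K = D·(T − T_b), so D₁·(T₁ − T_b) = D₂·(T₂ − T_b).
5.2·(14.4 − T_b) = 2.6·(22.8 − T_b)
T_b = (5.2·14.4 − 2.6·22.8) / (5.2 − 2.6) = 15.60 / 2.6 = 6.000 °C ≈ 6.0 °C.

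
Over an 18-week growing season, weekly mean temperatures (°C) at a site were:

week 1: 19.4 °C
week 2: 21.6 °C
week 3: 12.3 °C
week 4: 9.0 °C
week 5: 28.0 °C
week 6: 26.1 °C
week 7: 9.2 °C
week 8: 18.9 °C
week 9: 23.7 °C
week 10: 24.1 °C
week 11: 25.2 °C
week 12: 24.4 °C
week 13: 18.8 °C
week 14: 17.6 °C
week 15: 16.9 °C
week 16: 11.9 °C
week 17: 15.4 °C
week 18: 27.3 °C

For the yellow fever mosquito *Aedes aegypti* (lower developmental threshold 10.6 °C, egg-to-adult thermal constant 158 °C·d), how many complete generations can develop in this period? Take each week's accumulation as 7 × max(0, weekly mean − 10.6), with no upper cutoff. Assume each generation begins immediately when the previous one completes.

Weekly DD (7 × max(0, T̄ − 10.6)): 61.6, 77.0, 11.9, 0.0, 121.8, 108.5, 0.0, 58.1, 91.7, 94.5, 102.2, 96.6, 57.4, 49.0, 44.1, 9.1, 33.6, 116.9.
Season total = 1134.0 DD.
Complete generations = ⌊1134.0 / 158⌋ = 7.

7 generations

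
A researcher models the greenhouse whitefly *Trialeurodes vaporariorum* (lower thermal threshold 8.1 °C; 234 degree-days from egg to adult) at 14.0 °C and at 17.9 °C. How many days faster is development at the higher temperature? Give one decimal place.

15.8 days

At 14.0 °C: 234 / (14.0 − 8.1) = 234 / 5.9 = 39.661 d.
At 17.9 °C: 234 / (17.9 − 8.1) = 234 / 9.8 = 23.878 d.
Difference = |39.661 − 23.878| = 15.783 ≈ 15.8 days.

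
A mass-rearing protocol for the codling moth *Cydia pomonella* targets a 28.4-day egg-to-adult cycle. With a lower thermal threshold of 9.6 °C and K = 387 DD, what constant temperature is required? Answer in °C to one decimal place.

Required daily accumulation = 387 / 28.4 = 13.627 DD/day.
T = T_base + 13.627 = 9.6 + 13.627 = 23.227 ≈ 23.2 °C.

23.2 °C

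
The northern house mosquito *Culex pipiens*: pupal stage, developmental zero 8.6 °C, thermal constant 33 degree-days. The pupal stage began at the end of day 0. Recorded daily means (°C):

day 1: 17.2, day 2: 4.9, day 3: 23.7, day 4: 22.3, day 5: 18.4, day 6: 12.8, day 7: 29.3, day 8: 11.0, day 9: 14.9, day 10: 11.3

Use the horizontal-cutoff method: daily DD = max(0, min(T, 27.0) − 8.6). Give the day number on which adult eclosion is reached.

Daily DD above 8.6 °C (capped at 18.4): 8.6, 0.0, 15.1, 13.7, 9.8, 4.2, 18.4, 2.4, 6.3, 2.7.
Cumulative: 8.6, 8.6, 23.7, 37.4, 47.2, 51.4, 69.8, 72.2, 78.5, 81.2.
The total first reaches 33 DD on day 4.

day 4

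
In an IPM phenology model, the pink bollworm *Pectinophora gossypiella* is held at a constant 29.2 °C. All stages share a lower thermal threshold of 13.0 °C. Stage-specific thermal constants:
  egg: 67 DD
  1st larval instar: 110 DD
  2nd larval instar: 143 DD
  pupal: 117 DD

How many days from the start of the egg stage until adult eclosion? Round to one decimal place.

Daily accumulation at 29.2 °C = 29.2 − 13.0 = 16.2 DD/day.
Total K = 67 + 110 + 143 + 117 = 437 DD.
Total duration = 437 / 16.2 = 26.975 ≈ 27.0 days.

27.0 days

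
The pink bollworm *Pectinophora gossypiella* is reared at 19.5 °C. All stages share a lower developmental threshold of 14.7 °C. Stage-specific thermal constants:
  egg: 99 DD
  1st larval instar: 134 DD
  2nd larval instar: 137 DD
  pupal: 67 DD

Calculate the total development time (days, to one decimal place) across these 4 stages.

91.0 days

Daily accumulation at 19.5 °C = 19.5 − 14.7 = 4.8 DD/day.
Total K = 99 + 134 + 137 + 67 = 437 DD.
Total duration = 437 / 4.8 = 91.042 ≈ 91.0 days.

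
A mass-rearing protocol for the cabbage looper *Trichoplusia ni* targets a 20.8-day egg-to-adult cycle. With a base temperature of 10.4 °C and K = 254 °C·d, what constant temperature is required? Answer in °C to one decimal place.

22.6 °C

Required daily accumulation = 254 / 20.8 = 12.212 DD/day.
T = T_base + 12.212 = 10.4 + 12.212 = 22.612 ≈ 22.6 °C.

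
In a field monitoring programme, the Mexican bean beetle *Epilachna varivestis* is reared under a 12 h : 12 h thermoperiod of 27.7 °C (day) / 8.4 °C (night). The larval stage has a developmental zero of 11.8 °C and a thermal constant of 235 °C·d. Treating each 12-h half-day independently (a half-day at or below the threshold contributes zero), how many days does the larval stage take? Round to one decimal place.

29.6 days

Day half: max(0, 27.7 − 11.8) × 0.5 = 15.9 × 0.5 = 7.95 DD.
Night half: max(0, 8.4 − 11.8) × 0.5 = 0.0 × 0.5 = 0.00 DD.
Per 24 h: 7.95 DD/day.
Duration = 235 / 7.95 = 29.560 ≈ 29.6 days.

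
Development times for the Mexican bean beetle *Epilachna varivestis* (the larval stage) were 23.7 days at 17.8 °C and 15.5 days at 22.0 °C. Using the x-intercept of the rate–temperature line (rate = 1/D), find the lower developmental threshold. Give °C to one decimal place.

Equal thermal constants: D₁(T₁ − T_b) = D₂(T₂ − T_b).
23.7·(17.8 − T_b) = 15.5·(22.0 − T_b)
T_b = (23.7·17.8 − 15.5·22.0) / (23.7 − 15.5) = 80.86 / 8.2 = 9.861 °C ≈ 9.9 °C.

9.9 °C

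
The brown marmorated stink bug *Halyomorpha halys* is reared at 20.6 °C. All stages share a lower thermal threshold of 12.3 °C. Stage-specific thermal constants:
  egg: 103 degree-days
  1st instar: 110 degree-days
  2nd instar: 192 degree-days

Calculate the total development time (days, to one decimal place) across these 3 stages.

Daily accumulation at 20.6 °C = 20.6 − 12.3 = 8.3 DD/day.
Total K = 103 + 110 + 192 = 405 DD.
Total duration = 405 / 8.3 = 48.795 ≈ 48.8 days.

48.8 days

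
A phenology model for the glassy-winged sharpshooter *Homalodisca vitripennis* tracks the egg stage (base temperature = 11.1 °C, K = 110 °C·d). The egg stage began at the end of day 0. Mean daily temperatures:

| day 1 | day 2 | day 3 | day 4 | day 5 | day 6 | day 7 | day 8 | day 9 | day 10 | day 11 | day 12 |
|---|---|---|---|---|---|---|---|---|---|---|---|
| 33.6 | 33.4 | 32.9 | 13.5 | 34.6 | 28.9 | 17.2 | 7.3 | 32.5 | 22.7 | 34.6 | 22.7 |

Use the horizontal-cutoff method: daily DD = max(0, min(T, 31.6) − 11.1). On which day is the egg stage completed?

Daily DD above 11.1 °C (capped at 20.5): 20.5, 20.5, 20.5, 2.4, 20.5, 17.8, 6.1, 0.0, 20.5, 11.6, 20.5, 11.6.
Cumulative: 20.5, 41.0, 61.5, 63.9, 84.4, 102.2, 108.3, 108.3, 128.8, 140.4, 160.9, 172.5.
The total first reaches 110 DD on day 9.

day 9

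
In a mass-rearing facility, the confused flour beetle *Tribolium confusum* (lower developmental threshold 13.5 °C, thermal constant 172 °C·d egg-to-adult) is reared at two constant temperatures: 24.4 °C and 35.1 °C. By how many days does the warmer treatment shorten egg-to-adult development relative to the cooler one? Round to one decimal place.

At 24.4 °C: 172 / (24.4 − 13.5) = 172 / 10.9 = 15.780 d.
At 35.1 °C: 172 / (35.1 − 13.5) = 172 / 21.6 = 7.963 d.
Difference = |15.780 − 7.963| = 7.817 ≈ 7.8 days.

7.8 days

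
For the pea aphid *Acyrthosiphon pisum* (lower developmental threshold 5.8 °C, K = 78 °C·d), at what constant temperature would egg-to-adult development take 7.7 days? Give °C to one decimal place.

15.9 °C

Required daily accumulation = 78 / 7.7 = 10.130 DD/day.
T = T_base + 10.130 = 5.8 + 10.130 = 15.930 ≈ 15.9 °C.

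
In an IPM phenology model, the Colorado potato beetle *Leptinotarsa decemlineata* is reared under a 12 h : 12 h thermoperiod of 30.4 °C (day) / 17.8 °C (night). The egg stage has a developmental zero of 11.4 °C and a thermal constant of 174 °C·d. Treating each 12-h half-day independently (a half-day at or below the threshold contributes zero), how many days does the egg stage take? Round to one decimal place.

Day half: max(0, 30.4 − 11.4) × 0.5 = 19.0 × 0.5 = 9.50 DD.
Night half: max(0, 17.8 − 11.4) × 0.5 = 6.4 × 0.5 = 3.20 DD.
Per 24 h: 12.70 DD/day.
Duration = 174 / 12.70 = 13.701 ≈ 13.7 days.

13.7 days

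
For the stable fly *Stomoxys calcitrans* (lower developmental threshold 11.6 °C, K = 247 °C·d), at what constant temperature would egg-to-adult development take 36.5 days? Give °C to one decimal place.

18.4 °C

Required daily accumulation = 247 / 36.5 = 6.767 DD/day.
T = T_base + 6.767 = 11.6 + 6.767 = 18.367 ≈ 18.4 °C.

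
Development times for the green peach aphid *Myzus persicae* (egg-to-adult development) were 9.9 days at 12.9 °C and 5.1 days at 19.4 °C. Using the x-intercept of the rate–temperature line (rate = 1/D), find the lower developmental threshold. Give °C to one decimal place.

Equal thermal constants: D₁(T₁ − T_b) = D₂(T₂ − T_b).
9.9·(12.9 − T_b) = 5.1·(19.4 − T_b)
T_b = (9.9·12.9 − 5.1·19.4) / (9.9 − 5.1) = 28.77 / 4.8 = 5.994 °C ≈ 6.0 °C.

6.0 °C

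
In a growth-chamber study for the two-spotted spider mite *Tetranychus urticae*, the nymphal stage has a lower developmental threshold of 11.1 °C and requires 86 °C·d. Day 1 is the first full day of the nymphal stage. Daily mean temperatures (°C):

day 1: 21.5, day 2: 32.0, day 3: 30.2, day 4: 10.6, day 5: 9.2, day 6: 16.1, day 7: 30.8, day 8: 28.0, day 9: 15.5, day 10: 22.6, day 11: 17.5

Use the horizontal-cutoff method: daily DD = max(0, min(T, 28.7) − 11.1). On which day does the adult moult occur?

day 9

Daily DD above 11.1 °C (capped at 17.6): 10.4, 17.6, 17.6, 0.0, 0.0, 5.0, 17.6, 16.9, 4.4, 11.5, 6.4.
Cumulative: 10.4, 28.0, 45.6, 45.6, 45.6, 50.6, 68.2, 85.1, 89.5, 101.0, 107.4.
The total first reaches 86 DD on day 9.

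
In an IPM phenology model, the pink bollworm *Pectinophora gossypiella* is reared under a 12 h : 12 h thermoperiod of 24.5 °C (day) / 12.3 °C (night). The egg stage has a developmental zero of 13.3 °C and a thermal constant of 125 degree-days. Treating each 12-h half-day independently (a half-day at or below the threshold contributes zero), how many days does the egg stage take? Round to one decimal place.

Day half: max(0, 24.5 − 13.3) × 0.5 = 11.2 × 0.5 = 5.60 DD.
Night half: max(0, 12.3 − 13.3) × 0.5 = 0.0 × 0.5 = 0.00 DD.
Per 24 h: 5.60 DD/day.
Duration = 125 / 5.60 = 22.321 ≈ 22.3 days.

22.3 days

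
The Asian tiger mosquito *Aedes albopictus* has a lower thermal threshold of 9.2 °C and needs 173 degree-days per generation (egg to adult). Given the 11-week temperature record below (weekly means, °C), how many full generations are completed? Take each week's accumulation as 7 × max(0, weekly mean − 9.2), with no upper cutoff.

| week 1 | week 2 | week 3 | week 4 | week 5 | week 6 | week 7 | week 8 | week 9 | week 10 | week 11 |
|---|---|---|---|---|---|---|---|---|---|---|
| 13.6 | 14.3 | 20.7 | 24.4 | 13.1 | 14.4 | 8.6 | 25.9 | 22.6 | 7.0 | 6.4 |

3 generations

Weekly DD (7 × max(0, T̄ − 9.2)): 30.8, 35.7, 80.5, 106.4, 27.3, 36.4, 0.0, 116.9, 93.8, 0.0, 0.0.
Season total = 527.8 DD.
Complete generations = ⌊527.8 / 173⌋ = 3.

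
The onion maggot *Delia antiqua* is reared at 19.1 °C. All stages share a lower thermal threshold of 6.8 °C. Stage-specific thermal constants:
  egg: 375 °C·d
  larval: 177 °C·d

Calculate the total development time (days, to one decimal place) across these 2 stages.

44.9 days

Daily accumulation at 19.1 °C = 19.1 − 6.8 = 12.3 DD/day.
Total K = 375 + 177 = 552 DD.
Total duration = 552 / 12.3 = 44.878 ≈ 44.9 days.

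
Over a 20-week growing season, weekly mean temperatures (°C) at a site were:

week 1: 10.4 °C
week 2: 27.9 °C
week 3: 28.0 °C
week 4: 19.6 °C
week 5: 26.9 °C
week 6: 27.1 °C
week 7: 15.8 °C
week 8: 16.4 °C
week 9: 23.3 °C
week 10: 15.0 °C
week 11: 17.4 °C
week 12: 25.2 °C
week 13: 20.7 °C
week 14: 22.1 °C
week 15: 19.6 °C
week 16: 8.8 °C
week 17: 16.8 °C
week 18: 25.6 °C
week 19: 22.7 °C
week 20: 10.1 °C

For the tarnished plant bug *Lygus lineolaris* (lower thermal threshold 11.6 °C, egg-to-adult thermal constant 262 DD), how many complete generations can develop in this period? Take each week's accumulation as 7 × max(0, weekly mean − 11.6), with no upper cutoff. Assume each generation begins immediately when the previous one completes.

Weekly DD (7 × max(0, T̄ − 11.6)): 0.0, 114.1, 114.8, 56.0, 107.1, 108.5, 29.4, 33.6, 81.9, 23.8, 40.6, 95.2, 63.7, 73.5, 56.0, 0.0, 36.4, 98.0, 77.7, 0.0.
Season total = 1210.3 DD.
Complete generations = ⌊1210.3 / 262⌋ = 4.

4 generations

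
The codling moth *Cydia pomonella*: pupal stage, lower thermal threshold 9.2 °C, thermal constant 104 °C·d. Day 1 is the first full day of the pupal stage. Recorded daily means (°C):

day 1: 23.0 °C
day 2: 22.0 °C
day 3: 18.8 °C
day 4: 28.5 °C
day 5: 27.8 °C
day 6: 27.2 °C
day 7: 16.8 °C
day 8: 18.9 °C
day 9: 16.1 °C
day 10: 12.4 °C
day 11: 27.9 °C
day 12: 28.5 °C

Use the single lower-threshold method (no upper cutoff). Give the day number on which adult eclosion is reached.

Daily DD above 9.2 °C: 13.8, 12.8, 9.6, 19.3, 18.6, 18.0, 7.6, 9.7, 6.9, 3.2, 18.7, 19.3.
Cumulative: 13.8, 26.6, 36.2, 55.5, 74.1, 92.1, 99.7, 109.4, 116.3, 119.5, 138.2, 157.5.
The total first reaches 104 DD on day 8.

day 8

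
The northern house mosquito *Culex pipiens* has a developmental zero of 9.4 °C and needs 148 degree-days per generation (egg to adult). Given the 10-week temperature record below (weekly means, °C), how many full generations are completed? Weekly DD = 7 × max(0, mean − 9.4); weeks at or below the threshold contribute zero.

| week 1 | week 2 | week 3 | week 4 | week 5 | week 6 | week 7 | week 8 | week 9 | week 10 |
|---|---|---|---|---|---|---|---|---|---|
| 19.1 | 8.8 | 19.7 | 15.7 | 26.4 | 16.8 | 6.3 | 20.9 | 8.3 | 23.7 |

3 generations

Weekly DD (7 × max(0, T̄ − 9.4)): 67.9, 0.0, 72.1, 44.1, 119.0, 51.8, 0.0, 80.5, 0.0, 100.1.
Season total = 535.5 DD.
Complete generations = ⌊535.5 / 148⌋ = 3.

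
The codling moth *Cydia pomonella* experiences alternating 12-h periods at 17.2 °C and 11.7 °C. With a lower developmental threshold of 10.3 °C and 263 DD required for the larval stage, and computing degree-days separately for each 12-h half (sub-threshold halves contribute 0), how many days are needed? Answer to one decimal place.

Day half: max(0, 17.2 − 10.3) × 0.5 = 6.9 × 0.5 = 3.45 DD.
Night half: max(0, 11.7 − 10.3) × 0.5 = 1.4 × 0.5 = 0.70 DD.
Per 24 h: 4.15 DD/day.
Duration = 263 / 4.15 = 63.373 ≈ 63.4 days.

63.4 days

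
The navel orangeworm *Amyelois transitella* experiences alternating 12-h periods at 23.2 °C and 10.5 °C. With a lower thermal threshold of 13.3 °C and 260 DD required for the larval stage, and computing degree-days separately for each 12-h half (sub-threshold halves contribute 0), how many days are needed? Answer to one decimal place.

Day half: max(0, 23.2 − 13.3) × 0.5 = 9.9 × 0.5 = 4.95 DD.
Night half: max(0, 10.5 − 13.3) × 0.5 = 0.0 × 0.5 = 0.00 DD.
Per 24 h: 4.95 DD/day.
Duration = 260 / 4.95 = 52.525 ≈ 52.5 days.

52.5 days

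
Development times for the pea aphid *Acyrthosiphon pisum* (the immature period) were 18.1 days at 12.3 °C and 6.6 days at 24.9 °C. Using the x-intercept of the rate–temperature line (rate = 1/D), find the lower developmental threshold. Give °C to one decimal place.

Under the model K = D·(T − T_b), so D₁·(T₁ − T_b) = D₂·(T₂ − T_b).
18.1·(12.3 − T_b) = 6.6·(24.9 − T_b)
T_b = (18.1·12.3 − 6.6·24.9) / (18.1 − 6.6) = 58.29 / 11.5 = 5.069 °C ≈ 5.1 °C.

5.1 °C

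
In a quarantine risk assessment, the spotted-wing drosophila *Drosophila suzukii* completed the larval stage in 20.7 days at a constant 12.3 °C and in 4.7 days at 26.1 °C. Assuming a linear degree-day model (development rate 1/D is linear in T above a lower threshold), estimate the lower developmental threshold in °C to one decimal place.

Equal thermal constants: D₁(T₁ − T_b) = D₂(T₂ − T_b).
20.7·(12.3 − T_b) = 4.7·(26.1 − T_b)
T_b = (20.7·12.3 − 4.7·26.1) / (20.7 − 4.7) = 131.94 / 16.0 = 8.246 °C ≈ 8.2 °C.

8.2 °C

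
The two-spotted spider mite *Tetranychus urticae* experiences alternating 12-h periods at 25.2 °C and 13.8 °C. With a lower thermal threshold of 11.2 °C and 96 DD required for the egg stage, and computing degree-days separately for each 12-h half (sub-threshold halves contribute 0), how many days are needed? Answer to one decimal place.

11.6 days

Day half: max(0, 25.2 − 11.2) × 0.5 = 14.0 × 0.5 = 7.00 DD.
Night half: max(0, 13.8 − 11.2) × 0.5 = 2.6 × 0.5 = 1.30 DD.
Per 24 h: 8.30 DD/day.
Duration = 96 / 8.30 = 11.566 ≈ 11.6 days.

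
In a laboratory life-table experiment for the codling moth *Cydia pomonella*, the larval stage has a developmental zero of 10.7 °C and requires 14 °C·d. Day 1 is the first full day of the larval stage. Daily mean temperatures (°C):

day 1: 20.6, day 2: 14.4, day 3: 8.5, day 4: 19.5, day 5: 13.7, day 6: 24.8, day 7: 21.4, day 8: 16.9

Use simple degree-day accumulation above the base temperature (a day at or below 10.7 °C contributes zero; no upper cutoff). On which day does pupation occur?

day 4

Daily DD above 10.7 °C: 9.9, 3.7, 0.0, 8.8, 3.0, 14.1, 10.7, 6.2.
Cumulative: 9.9, 13.6, 13.6, 22.4, 25.4, 39.5, 50.2, 56.4.
The total first reaches 14 DD on day 4.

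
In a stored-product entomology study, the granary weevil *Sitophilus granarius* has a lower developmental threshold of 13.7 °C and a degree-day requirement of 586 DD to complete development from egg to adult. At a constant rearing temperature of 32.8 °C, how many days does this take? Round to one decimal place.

Daily accumulation = 32.8 − 13.7 = 19.1 DD/day.
Duration = 586 / 19.1 = 30.681 ≈ 30.7 days.

30.7 days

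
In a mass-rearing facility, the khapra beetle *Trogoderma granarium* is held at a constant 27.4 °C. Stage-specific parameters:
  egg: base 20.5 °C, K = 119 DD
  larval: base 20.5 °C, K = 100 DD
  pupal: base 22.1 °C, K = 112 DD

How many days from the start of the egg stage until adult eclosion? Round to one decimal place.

egg: 119 / (27.4 − 20.5) = 119 / 6.9 = 17.246 d.
larval: 100 / (27.4 − 20.5) = 100 / 6.9 = 14.493 d.
pupal: 112 / (27.4 − 22.1) = 112 / 5.3 = 21.132 d.
Sum = 52.871 ≈ 52.9 days.

52.9 days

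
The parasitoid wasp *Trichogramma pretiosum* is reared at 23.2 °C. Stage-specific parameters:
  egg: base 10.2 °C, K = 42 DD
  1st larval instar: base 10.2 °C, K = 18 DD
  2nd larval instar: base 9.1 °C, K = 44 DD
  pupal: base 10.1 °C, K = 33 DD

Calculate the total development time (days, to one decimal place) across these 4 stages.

10.3 days

egg: 42 / (23.2 − 10.2) = 42 / 13.0 = 3.231 d.
1st larval instar: 18 / (23.2 − 10.2) = 18 / 13.0 = 1.385 d.
2nd larval instar: 44 / (23.2 − 9.1) = 44 / 14.1 = 3.121 d.
pupal: 33 / (23.2 − 10.1) = 33 / 13.1 = 2.519 d.
Sum = 10.255 ≈ 10.3 days.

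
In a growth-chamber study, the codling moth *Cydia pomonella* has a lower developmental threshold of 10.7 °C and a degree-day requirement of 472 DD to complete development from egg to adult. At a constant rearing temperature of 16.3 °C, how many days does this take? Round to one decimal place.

84.3 days

Daily accumulation = 16.3 − 10.7 = 5.6 DD/day.
Duration = 472 / 5.6 = 84.286 ≈ 84.3 days.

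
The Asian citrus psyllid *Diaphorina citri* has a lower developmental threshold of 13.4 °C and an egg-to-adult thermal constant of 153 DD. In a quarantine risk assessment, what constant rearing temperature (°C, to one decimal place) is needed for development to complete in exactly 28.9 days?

Required daily accumulation = 153 / 28.9 = 5.294 DD/day.
T = T_base + 5.294 = 13.4 + 5.294 = 18.694 ≈ 18.7 °C.

18.7 °C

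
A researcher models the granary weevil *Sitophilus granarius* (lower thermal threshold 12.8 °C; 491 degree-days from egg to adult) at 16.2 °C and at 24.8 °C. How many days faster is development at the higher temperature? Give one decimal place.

At 16.2 °C: 491 / (16.2 − 12.8) = 491 / 3.4 = 144.412 d.
At 24.8 °C: 491 / (24.8 − 12.8) = 491 / 12.0 = 40.917 d.
Difference = |144.412 − 40.917| = 103.495 ≈ 103.5 days.

103.5 days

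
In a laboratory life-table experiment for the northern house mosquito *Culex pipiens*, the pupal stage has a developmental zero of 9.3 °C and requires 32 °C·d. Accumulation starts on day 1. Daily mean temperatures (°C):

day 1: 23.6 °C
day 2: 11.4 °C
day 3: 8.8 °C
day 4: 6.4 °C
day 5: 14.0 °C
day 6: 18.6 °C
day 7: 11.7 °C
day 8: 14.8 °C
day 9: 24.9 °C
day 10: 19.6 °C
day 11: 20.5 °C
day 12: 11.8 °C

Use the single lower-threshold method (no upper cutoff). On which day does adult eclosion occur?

day 7

Daily DD above 9.3 °C: 14.3, 2.1, 0.0, 0.0, 4.7, 9.3, 2.4, 5.5, 15.6, 10.3, 11.2, 2.5.
Cumulative: 14.3, 16.4, 16.4, 16.4, 21.1, 30.4, 32.8, 38.3, 53.9, 64.2, 75.4, 77.9.
The total first reaches 32 DD on day 7.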